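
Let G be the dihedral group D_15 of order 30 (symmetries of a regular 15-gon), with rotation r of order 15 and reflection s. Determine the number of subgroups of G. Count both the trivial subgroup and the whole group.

|G| = 30, so by Lagrange every subgroup order divides 30. Divisors: 1, 2, 3, 5, 6, 10, 15, 30.
Subgroups by order — order 1: 1; order 2: 15; order 3: 1; order 5: 1; order 6: 5; order 10: 3; order 15: 1; order 30: 1.
Total: 1 + 15 + 1 + 1 + 5 + 3 + 1 + 1 = 28.

28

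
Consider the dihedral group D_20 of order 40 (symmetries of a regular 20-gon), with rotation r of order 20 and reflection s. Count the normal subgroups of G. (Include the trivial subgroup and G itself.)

9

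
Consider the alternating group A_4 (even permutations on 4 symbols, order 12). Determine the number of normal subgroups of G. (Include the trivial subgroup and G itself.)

3

G has 10 subgroups. Checking conjugation-invariance by order — order 1: 1/1 normal; order 2: 0/3 normal; order 3: 0/4 normal; order 4: 1/1 normal; order 12: 1/1 normal.
Total normal subgroups: 3.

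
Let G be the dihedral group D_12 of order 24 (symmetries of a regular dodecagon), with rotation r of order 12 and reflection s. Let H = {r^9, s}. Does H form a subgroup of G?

The identity e ∉ H, so H is not a subgroup.

No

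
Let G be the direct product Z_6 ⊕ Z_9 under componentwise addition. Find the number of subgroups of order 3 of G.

4

|G| = 54 and 3 | 54, so subgroups of order 3 are possible by Lagrange.
The subgroups of order 3 are: {(0,0), (0,3), (0,6)}; {(0,0), (2,0), (4,0)}; {(0,0), (2,3), (4,6)}; {(0,0), (2,6), (4,3)}.
So G has 4 subgroups of order 3.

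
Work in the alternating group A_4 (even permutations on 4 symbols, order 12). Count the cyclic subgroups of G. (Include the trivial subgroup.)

Group the elements of G by the cyclic subgroup they generate; each cyclic subgroup of order d accounts for φ(d) elements.
Cyclic subgroups by order — order 1: 1; order 2: 3; order 3: 4.
Total: 8.

8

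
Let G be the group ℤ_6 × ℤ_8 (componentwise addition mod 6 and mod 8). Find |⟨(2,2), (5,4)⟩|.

24

|⟨(2,2)⟩| = 12 and |⟨(5,4)⟩| = 6, so |H| is a multiple of lcm(12, 6) = 12 and divides |G| = 48.
Closing under the operation: H = {(0,0), (0,2), (0,4), (0,6), (1,0), (1,2), (1,4), (1,6), (2,0), (2,2), (2,4), (2,6), (3,0), (3,2), (3,4), (3,6), (4,0), (4,2), (4,4), (4,6), (5,0), (5,2), (5,4), (5,6)}, so |H| = 24.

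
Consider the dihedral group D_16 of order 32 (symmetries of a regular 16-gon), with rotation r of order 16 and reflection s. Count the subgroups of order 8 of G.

|G| = 32 and 8 | 32, so subgroups of order 8 are possible by Lagrange.
The subgroups of order 8 are: {e, r^2, r^4, r^6, r^8, r^10, r^12, r^14}; {e, r^4, r^8, r^12, r^2s, r^6s, r^10s, r^14s}; {e, r^4, r^8, r^12, r^3s, r^7s, r^11s, r^15s}; {e, r^4, r^8, r^12, s, r^4s, r^8s, r^12s}; … (5 in all).
So G has 5 subgroups of order 8.

5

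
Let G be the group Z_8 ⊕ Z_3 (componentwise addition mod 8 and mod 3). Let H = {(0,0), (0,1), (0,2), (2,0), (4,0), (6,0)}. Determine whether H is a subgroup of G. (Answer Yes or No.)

No

Closure fails: (0,1) + (4,0) = (4,1) ∉ H. So H is not a subgroup.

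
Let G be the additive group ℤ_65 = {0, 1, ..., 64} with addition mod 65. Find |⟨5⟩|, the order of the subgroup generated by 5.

In ℤ_65, the order of an element a is n/gcd(a, n).
gcd(5, 65) = 5, so |⟨5⟩| = 65/5 = 13.

13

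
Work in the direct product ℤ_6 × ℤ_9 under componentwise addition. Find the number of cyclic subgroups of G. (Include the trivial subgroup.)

16

A cyclic subgroup of order d is generated by each of its φ(d) elements of order d, so the cyclic subgroups of order d number (#elements of order d)/φ(d).
Cyclic subgroups by order — order 1: 1; order 2: 1; order 3: 4; order 6: 4; order 9: 3; order 18: 3.
Total: 16.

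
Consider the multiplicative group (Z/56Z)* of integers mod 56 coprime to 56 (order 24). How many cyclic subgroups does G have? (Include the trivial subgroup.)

16

Group the elements of G by the cyclic subgroup they generate; each cyclic subgroup of order d accounts for φ(d) elements.
Cyclic subgroups by order — order 1: 1; order 2: 7; order 3: 1; order 6: 7.
Total: 16.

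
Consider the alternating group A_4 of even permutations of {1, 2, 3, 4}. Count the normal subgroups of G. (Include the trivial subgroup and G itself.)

3

G has 10 subgroups. Checking conjugation-invariance by order — order 1: 1/1 normal; order 2: 0/3 normal; order 3: 0/4 normal; order 4: 1/1 normal; order 12: 1/1 normal.
Total normal subgroups: 3.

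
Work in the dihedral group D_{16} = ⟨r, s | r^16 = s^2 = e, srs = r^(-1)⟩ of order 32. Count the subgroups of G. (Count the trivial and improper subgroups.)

36

|G| = 32, so by Lagrange every subgroup order divides 32. Divisors: 1, 2, 4, 8, 16, 32.
Subgroups by order — order 1: 1; order 2: 17; order 4: 9; order 8: 5; order 16: 3; order 32: 1.
Total: 1 + 17 + 9 + 5 + 3 + 1 = 36.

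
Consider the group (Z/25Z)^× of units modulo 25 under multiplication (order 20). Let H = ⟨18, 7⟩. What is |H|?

4

|⟨18⟩| = 4 and |⟨7⟩| = 4, so |H| is a multiple of lcm(4, 4) = 4 and divides |G| = 20.
Closing under the operation: H = {1, 7, 18, 24}, so |H| = 4.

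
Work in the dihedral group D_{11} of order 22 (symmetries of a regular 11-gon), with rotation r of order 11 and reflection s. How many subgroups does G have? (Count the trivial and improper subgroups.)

14

|G| = 22, so by Lagrange every subgroup order divides 22. Divisors: 1, 2, 11, 22.
Subgroups by order — order 1: 1; order 2: 11; order 11: 1; order 22: 1.
Total: 1 + 11 + 1 + 1 = 14.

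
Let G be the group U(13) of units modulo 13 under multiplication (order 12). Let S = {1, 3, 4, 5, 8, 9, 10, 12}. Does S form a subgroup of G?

No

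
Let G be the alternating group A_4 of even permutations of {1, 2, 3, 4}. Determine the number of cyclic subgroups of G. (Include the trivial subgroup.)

8

A cyclic subgroup of order d is generated by each of its φ(d) elements of order d, so the cyclic subgroups of order d number (#elements of order d)/φ(d).
Cyclic subgroups by order — order 1: 1; order 2: 3; order 3: 4.
Total: 8.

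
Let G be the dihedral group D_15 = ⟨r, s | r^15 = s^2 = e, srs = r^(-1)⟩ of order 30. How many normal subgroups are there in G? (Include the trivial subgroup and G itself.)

5

G has 28 subgroups. Checking conjugation-invariance by order — order 1: 1/1 normal; order 2: 0/15 normal; order 3: 1/1 normal; order 5: 1/1 normal; order 6: 0/5 normal; order 10: 0/3 normal; order 15: 1/1 normal; order 30: 1/1 normal.
Total normal subgroups: 5.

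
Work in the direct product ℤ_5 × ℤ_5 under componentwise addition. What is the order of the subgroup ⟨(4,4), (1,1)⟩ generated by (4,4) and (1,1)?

5

|⟨(4,4)⟩| = 5 and |⟨(1,1)⟩| = 5, so |H| is a multiple of lcm(5, 5) = 5 and divides |G| = 25.
Closing under the operation: H = {(0,0), (1,1), (2,2), (3,3), (4,4)}, so |H| = 5.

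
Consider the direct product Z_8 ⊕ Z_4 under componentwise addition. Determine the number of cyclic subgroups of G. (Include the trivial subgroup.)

14

Each element a generates a cyclic subgroup ⟨a⟩; distinct elements may generate the same one (a cyclic group of order d has φ(d) generators).
Cyclic subgroups by order — order 1: 1; order 2: 3; order 4: 6; order 8: 4.
Total: 14.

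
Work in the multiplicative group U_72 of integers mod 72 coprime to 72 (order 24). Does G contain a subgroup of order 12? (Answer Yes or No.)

Yes

12 | 24. A subgroup of order 12 is {1, 11, 13, 23, 25, 35, 37, 47, 49, 59, 61, 71}.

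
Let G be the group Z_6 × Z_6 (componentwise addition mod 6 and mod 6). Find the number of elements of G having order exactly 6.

24

An element (a,b) has order lcm(ord(a), ord(b)); count pairs with lcm equal to 6.
Enumerating gives 24 such elements.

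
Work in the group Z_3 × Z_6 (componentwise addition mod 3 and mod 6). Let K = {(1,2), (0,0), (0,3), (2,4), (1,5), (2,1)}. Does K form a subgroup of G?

|K| = 6 divides |G| = 18, consistent with Lagrange.
K contains the identity, every element's inverse is in K, and K is closed under +: it is a subgroup.
In fact K = ⟨(2,1)⟩.

Yes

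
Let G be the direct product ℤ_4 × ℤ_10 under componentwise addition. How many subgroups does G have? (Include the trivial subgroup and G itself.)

16

|G| = 40, so by Lagrange every subgroup order divides 40. Divisors: 1, 2, 4, 5, 8, 10, 20, 40.
Subgroups by order — order 1: 1; order 2: 3; order 4: 3; order 5: 1; order 8: 1; order 10: 3; order 20: 3; order 40: 1.
Total: 1 + 3 + 3 + 1 + 1 + 3 + 3 + 1 = 16.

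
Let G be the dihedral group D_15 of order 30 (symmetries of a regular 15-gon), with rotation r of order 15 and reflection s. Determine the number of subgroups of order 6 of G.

|G| = 30 and 6 | 30, so subgroups of order 6 are possible by Lagrange.
The subgroups of order 6 are: {e, r^5, r^10, s, r^5s, r^10s}; {e, r^5, r^10, rs, r^6s, r^11s}; {e, r^5, r^10, r^2s, r^7s, r^12s}; {e, r^5, r^10, r^3s, r^8s, r^13s}; … (5 in all).
So G has 5 subgroups of order 6.

5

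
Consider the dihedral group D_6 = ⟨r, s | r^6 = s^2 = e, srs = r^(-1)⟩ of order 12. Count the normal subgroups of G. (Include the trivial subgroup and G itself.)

7

G has 16 subgroups. Checking conjugation-invariance by order — order 1: 1/1 normal; order 2: 1/7 normal; order 3: 1/1 normal; order 4: 0/3 normal; order 6: 3/3 normal; order 12: 1/1 normal.
Total normal subgroups: 7.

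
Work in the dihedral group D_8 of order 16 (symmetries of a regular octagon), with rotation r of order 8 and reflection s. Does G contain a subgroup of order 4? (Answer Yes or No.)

Yes

4 | 16. A subgroup of order 4 is {e, r^2, r^4, r^6}.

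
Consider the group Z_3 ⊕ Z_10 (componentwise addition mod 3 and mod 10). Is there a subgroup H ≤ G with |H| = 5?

Yes

5 | 30. A subgroup of order 5 is {(0,0), (0,2), (0,4), (0,6), (0,8)}.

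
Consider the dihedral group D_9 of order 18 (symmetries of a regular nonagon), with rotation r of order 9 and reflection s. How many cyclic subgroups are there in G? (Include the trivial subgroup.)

12

Group the elements of G by the cyclic subgroup they generate; each cyclic subgroup of order d accounts for φ(d) elements.
Cyclic subgroups by order — order 1: 1; order 2: 9; order 3: 1; order 9: 1.
Total: 12.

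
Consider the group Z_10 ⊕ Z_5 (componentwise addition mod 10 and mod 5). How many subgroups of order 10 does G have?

|G| = 50 and 10 | 50, so subgroups of order 10 are possible by Lagrange.
The subgroups of order 10 are: {(0,0), (0,1), (0,2), (0,3), (0,4), (5,0), (5,1), (5,2), (5,3), (5,4)}; {(0,0), (1,0), (2,0), (3,0), (4,0), (5,0), (6,0), (7,0), (8,0), (9,0)}; {(0,0), (1,1), (2,2), (3,3), (4,4), (5,0), (6,1), (7,2), (8,3), (9,4)}; {(0,0), (1,2), (2,4), (3,1), (4,3), (5,0), (6,2), (7,4), (8,1), (9,3)}; … (6 in all).
So G has 6 subgroups of order 10.

6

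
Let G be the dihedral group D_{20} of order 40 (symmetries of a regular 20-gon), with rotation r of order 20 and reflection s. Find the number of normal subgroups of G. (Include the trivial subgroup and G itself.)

9

G has 48 subgroups. Checking conjugation-invariance by order — order 1: 1/1 normal; order 2: 1/21 normal; order 4: 1/11 normal; order 5: 1/1 normal; order 8: 0/5 normal; order 10: 1/5 normal; order 20: 3/3 normal; order 40: 1/1 normal.
Total normal subgroups: 9.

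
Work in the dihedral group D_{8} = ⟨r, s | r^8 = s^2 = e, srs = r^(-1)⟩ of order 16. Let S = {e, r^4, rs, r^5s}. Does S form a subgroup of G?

Yes

|S| = 4 divides |G| = 16, consistent with Lagrange.
S contains the identity, every element's inverse is in S, and S is closed under ·: it is a subgroup.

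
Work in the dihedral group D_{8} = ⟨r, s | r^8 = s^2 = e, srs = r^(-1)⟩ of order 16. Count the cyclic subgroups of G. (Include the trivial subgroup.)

12

Each element a generates a cyclic subgroup ⟨a⟩; distinct elements may generate the same one (a cyclic group of order d has φ(d) generators).
Cyclic subgroups by order — order 1: 1; order 2: 9; order 4: 1; order 8: 1.
Total: 12.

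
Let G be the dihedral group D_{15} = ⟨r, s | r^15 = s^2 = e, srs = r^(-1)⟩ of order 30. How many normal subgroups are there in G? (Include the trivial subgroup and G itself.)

5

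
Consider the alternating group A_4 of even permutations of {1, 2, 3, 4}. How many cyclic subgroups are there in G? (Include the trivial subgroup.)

8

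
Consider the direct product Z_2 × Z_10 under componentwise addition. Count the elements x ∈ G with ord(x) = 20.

0

An element (a,b) has order lcm(ord(a), ord(b)); count pairs with lcm equal to 20.
Enumerating gives 0 such elements.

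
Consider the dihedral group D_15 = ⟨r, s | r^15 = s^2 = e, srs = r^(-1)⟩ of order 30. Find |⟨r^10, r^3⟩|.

15

|⟨r^10⟩| = 3 and |⟨r^3⟩| = 5, so |H| is a multiple of lcm(3, 5) = 15 and divides |G| = 30.
Closing under the operation: H = {e, r, r^2, r^3, r^4, r^5, r^6, r^7, r^8, r^9, r^10, r^11, r^12, r^13, r^14}, so |H| = 15.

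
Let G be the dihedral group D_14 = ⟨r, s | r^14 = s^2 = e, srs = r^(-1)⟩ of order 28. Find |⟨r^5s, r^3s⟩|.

|⟨r^5s⟩| = 2 and |⟨r^3s⟩| = 2, so |H| is a multiple of lcm(2, 2) = 2 and divides |G| = 28.
Closing under the operation: H = {e, r^2, r^4, r^6, r^8, r^10, r^12, rs, r^3s, r^5s, r^7s, r^9s, r^11s, r^13s}, so |H| = 14.

14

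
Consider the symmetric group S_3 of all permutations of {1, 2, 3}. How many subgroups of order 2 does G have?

3

|G| = 6 and 2 | 6, so subgroups of order 2 are possible by Lagrange.
The subgroups of order 2 are: {e, (1 2)}; {e, (1 3)}; {e, (2 3)}.
So G has 3 subgroups of order 2.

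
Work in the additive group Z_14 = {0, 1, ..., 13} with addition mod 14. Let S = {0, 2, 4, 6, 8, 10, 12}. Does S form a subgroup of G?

|S| = 7 divides |G| = 14, consistent with Lagrange.
S contains the identity, every element's inverse is in S, and S is closed under +: it is a subgroup.
In fact S = ⟨2⟩.

Yes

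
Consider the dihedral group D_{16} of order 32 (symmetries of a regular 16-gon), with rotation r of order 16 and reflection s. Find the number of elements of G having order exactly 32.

No element of G has order 32 (even though 32 | 32).

0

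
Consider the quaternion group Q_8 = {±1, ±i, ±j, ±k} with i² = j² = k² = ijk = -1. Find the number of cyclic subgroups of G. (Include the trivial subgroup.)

5

Group the elements of G by the cyclic subgroup they generate; each cyclic subgroup of order d accounts for φ(d) elements.
Cyclic subgroups by order — order 1: 1; order 2: 1; order 4: 3.
Total: 5.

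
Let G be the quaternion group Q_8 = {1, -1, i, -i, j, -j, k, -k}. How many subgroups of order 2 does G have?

|G| = 8 and 2 | 8, so subgroups of order 2 are possible by Lagrange.
The subgroups of order 2 are: {1, -1}.
So G has 1 subgroup of order 2.

1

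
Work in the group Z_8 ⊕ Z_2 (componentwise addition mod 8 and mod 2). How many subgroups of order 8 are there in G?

|G| = 16 and 8 | 16, so subgroups of order 8 are possible by Lagrange.
The subgroups of order 8 are: {(0,0), (0,1), (2,0), (2,1), (4,0), (4,1), (6,0), (6,1)}; {(0,0), (1,0), (2,0), (3,0), (4,0), (5,0), (6,0), (7,0)}; {(0,0), (1,1), (2,0), (3,1), (4,0), (5,1), (6,0), (7,1)}.
So G has 3 subgroups of order 8.

3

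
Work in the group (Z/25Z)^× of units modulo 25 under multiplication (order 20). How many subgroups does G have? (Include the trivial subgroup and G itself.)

|G| = 20, so by Lagrange every subgroup order divides 20. Divisors: 1, 2, 4, 5, 10, 20.
Subgroups by order — order 1: 1; order 2: 1; order 4: 1; order 5: 1; order 10: 1; order 20: 1.
Total: 1 + 1 + 1 + 1 + 1 + 1 = 6.

6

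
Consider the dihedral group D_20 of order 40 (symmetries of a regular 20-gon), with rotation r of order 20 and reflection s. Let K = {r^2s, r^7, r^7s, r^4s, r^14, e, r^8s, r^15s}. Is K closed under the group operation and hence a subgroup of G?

No

r^7 ∈ K but its inverse r^13 ∉ K, so K is not a subgroup.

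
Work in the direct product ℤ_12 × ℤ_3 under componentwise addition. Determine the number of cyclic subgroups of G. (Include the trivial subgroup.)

Group the elements of G by the cyclic subgroup they generate; each cyclic subgroup of order d accounts for φ(d) elements.
Cyclic subgroups by order — order 1: 1; order 2: 1; order 3: 4; order 4: 1; order 6: 4; order 12: 4.
Total: 15.

15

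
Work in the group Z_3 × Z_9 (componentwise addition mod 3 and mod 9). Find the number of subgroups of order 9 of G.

4

|G| = 27 and 9 | 27, so subgroups of order 9 are possible by Lagrange.
The subgroups of order 9 are: {(0,0), (0,1), (0,2), (0,3), (0,4), (0,5), (0,6), (0,7), (0,8)}; {(0,0), (0,3), (0,6), (1,0), (1,3), (1,6), (2,0), (2,3), (2,6)}; {(0,0), (0,3), (0,6), (1,1), (1,4), (1,7), (2,2), (2,5), (2,8)}; {(0,0), (0,3), (0,6), (1,2), (1,5), (1,8), (2,1), (2,4), (2,7)}.
So G has 4 subgroups of order 9.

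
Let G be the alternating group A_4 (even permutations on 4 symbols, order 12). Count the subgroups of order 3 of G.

4

|G| = 12 and 3 | 12, so subgroups of order 3 are possible by Lagrange.
The subgroups of order 3 are: {e, (1 2 3), (1 3 2)}; {e, (1 2 4), (1 4 2)}; {e, (1 3 4), (1 4 3)}; {e, (2 3 4), (2 4 3)}.
So G has 4 subgroups of order 3.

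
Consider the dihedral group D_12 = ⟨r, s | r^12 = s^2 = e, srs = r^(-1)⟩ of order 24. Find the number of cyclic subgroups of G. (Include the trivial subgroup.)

A cyclic subgroup of order d is generated by each of its φ(d) elements of order d, so the cyclic subgroups of order d number (#elements of order d)/φ(d).
Cyclic subgroups by order — order 1: 1; order 2: 13; order 3: 1; order 4: 1; order 6: 1; order 12: 1.
Total: 18.

18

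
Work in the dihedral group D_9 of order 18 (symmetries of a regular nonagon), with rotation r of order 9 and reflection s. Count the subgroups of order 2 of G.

9

|G| = 18 and 2 | 18, so subgroups of order 2 are possible by Lagrange.
The subgroups of order 2 are: {e, r^2s}; {e, r^3s}; {e, r^4s}; {e, r^5s}; … (9 in all).
So G has 9 subgroups of order 2.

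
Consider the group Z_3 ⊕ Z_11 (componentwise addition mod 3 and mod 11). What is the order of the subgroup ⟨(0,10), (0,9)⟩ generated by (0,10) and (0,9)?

11

|⟨(0,10)⟩| = 11 and |⟨(0,9)⟩| = 11, so |H| is a multiple of lcm(11, 11) = 11 and divides |G| = 33.
Closing under the operation: H = {(0,0), (0,1), (0,2), (0,3), (0,4), (0,5), (0,6), (0,7), (0,8), (0,9), (0,10)}, so |H| = 11.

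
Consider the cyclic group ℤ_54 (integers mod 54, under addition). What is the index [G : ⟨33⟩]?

3

|⟨33⟩| = 18 and |G| = 54.
By Lagrange, [G : H] = |G|/|H| = 54/18 = 3.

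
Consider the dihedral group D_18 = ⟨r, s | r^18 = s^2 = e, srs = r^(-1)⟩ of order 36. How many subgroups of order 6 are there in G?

7

|G| = 36 and 6 | 36, so subgroups of order 6 are possible by Lagrange.
The subgroups of order 6 are: {e, r^6, r^12, r^4s, r^10s, r^16s}; {e, r^6, r^12, r^5s, r^11s, r^17s}; {e, r^6, r^12, s, r^6s, r^12s}; {e, r^6, r^12, rs, r^7s, r^13s}; … (7 in all).
So G has 7 subgroups of order 6.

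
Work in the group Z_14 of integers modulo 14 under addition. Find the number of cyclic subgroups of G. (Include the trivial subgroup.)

4

Each element a generates a cyclic subgroup ⟨a⟩; distinct elements may generate the same one (a cyclic group of order d has φ(d) generators).
Cyclic subgroups by order — order 1: 1; order 2: 1; order 7: 1; order 14: 1.
Total: 4.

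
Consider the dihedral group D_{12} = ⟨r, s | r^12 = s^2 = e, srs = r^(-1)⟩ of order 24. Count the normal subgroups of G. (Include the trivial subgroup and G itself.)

G has 34 subgroups. Checking conjugation-invariance by order — order 1: 1/1 normal; order 2: 1/13 normal; order 3: 1/1 normal; order 4: 1/7 normal; order 6: 1/5 normal; order 8: 0/3 normal; order 12: 3/3 normal; order 24: 1/1 normal.
Total normal subgroups: 9.

9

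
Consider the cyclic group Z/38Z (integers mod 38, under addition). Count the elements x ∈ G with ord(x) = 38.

18

In a cyclic group of order 38, the number of elements of order d (for d | 38) is φ(d).
φ(38) = 18.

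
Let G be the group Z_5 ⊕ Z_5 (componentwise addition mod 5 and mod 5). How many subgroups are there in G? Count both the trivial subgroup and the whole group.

|G| = 25, so by Lagrange every subgroup order divides 25. Divisors: 1, 5, 25.
Subgroups by order — order 1: 1; order 5: 6; order 25: 1.
Total: 1 + 6 + 1 = 8.

8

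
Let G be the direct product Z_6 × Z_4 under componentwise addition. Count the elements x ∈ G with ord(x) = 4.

4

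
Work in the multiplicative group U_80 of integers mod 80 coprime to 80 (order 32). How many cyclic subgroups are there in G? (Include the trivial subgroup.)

A cyclic subgroup of order d is generated by each of its φ(d) elements of order d, so the cyclic subgroups of order d number (#elements of order d)/φ(d).
Cyclic subgroups by order — order 1: 1; order 2: 7; order 4: 12.
Total: 20.

20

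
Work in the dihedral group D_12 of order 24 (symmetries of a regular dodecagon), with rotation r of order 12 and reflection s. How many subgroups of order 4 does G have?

7

|G| = 24 and 4 | 24, so subgroups of order 4 are possible by Lagrange.
The subgroups of order 4 are: {e, r^6, r^4s, r^10s}; {e, r^6, r^5s, r^11s}; {e, r^6, r^2s, r^8s}; {e, r^3, r^6, r^9}; … (7 in all).
So G has 7 subgroups of order 4.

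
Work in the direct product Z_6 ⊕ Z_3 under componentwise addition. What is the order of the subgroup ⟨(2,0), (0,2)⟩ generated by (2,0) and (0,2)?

|⟨(2,0)⟩| = 3 and |⟨(0,2)⟩| = 3, so |H| is a multiple of lcm(3, 3) = 3 and divides |G| = 18.
Closing under the operation: H = {(0,0), (0,1), (0,2), (2,0), (2,1), (2,2), (4,0), (4,1), (4,2)}, so |H| = 9.

9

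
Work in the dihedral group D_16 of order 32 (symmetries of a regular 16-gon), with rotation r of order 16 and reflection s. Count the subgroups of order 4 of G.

9

|G| = 32 and 4 | 32, so subgroups of order 4 are possible by Lagrange.
The subgroups of order 4 are: {e, r^8, r^2s, r^10s}; {e, r^8, r^3s, r^11s}; {e, r^4, r^8, r^12}; {e, r^8, r^4s, r^12s}; … (9 in all).
So G has 9 subgroups of order 4.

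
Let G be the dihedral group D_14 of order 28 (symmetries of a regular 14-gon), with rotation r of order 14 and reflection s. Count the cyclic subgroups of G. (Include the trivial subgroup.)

Group the elements of G by the cyclic subgroup they generate; each cyclic subgroup of order d accounts for φ(d) elements.
Cyclic subgroups by order — order 1: 1; order 2: 15; order 7: 1; order 14: 1.
Total: 18.

18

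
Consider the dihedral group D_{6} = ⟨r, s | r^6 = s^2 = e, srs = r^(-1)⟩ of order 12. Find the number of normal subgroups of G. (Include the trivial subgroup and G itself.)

G has 16 subgroups. Checking conjugation-invariance by order — order 1: 1/1 normal; order 2: 1/7 normal; order 3: 1/1 normal; order 4: 0/3 normal; order 6: 3/3 normal; order 12: 1/1 normal.
Total normal subgroups: 7.

7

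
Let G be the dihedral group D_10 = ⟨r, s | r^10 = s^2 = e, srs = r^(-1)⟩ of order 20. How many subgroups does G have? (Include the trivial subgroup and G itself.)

22

|G| = 20, so by Lagrange every subgroup order divides 20. Divisors: 1, 2, 4, 5, 10, 20.
Subgroups by order — order 1: 1; order 2: 11; order 4: 5; order 5: 1; order 10: 3; order 20: 1.
Total: 1 + 11 + 5 + 1 + 3 + 1 = 22.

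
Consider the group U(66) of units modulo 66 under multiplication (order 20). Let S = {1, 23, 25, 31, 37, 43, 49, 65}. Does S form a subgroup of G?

|S| = 8 does not divide |G| = 20, so by Lagrange S is not a subgroup.

No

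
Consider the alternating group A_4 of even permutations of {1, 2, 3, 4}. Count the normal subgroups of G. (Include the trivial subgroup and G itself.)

3

G has 10 subgroups. Checking conjugation-invariance by order — order 1: 1/1 normal; order 2: 0/3 normal; order 3: 0/4 normal; order 4: 1/1 normal; order 12: 1/1 normal.
Total normal subgroups: 3.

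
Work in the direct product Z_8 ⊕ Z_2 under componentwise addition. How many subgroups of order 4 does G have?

3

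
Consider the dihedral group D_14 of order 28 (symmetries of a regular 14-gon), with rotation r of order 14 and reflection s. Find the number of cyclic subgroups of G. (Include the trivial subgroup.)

18

A cyclic subgroup of order d is generated by each of its φ(d) elements of order d, so the cyclic subgroups of order d number (#elements of order d)/φ(d).
Cyclic subgroups by order — order 1: 1; order 2: 15; order 7: 1; order 14: 1.
Total: 18.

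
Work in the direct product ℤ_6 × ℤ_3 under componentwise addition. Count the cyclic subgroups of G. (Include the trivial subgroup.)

Group the elements of G by the cyclic subgroup they generate; each cyclic subgroup of order d accounts for φ(d) elements.
Cyclic subgroups by order — order 1: 1; order 2: 1; order 3: 4; order 6: 4.
Total: 10.

10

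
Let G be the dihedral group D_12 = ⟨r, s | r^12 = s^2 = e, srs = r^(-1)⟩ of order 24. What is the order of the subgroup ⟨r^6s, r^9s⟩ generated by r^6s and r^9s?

|⟨r^6s⟩| = 2 and |⟨r^9s⟩| = 2, so |H| is a multiple of lcm(2, 2) = 2 and divides |G| = 24.
Closing under the operation: H = {e, r^3, r^6, r^9, s, r^3s, r^6s, r^9s}, so |H| = 8.

8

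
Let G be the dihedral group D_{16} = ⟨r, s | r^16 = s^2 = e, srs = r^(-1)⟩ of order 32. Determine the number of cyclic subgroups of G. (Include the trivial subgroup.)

A cyclic subgroup of order d is generated by each of its φ(d) elements of order d, so the cyclic subgroups of order d number (#elements of order d)/φ(d).
Cyclic subgroups by order — order 1: 1; order 2: 17; order 4: 1; order 8: 1; order 16: 1.
Total: 21.

21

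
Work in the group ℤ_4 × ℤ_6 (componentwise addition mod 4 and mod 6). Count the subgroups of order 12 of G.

|G| = 24 and 12 | 24, so subgroups of order 12 are possible by Lagrange.
The subgroups of order 12 are: {(0,0), (0,1), (0,2), (0,3), (0,4), (0,5), (2,0), (2,1), (2,2), (2,3), (2,4), (2,5)}; {(0,0), (0,2), (0,4), (1,0), (1,2), (1,4), (2,0), (2,2), (2,4), (3,0), (3,2), (3,4)}; {(0,0), (0,2), (0,4), (1,1), (1,3), (1,5), (2,0), (2,2), (2,4), (3,1), (3,3), (3,5)}.
So G has 3 subgroups of order 12.

3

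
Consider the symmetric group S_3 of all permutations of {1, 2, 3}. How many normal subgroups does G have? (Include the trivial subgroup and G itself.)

3

G has 6 subgroups. Checking conjugation-invariance by order — order 1: 1/1 normal; order 2: 0/3 normal; order 3: 1/1 normal; order 6: 1/1 normal.
Total normal subgroups: 3.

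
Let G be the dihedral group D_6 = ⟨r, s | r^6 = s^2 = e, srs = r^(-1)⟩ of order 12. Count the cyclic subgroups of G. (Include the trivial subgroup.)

10

Each element a generates a cyclic subgroup ⟨a⟩; distinct elements may generate the same one (a cyclic group of order d has φ(d) generators).
Cyclic subgroups by order — order 1: 1; order 2: 7; order 3: 1; order 6: 1.
Total: 10.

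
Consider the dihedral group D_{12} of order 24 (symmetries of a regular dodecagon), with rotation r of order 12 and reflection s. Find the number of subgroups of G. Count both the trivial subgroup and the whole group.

|G| = 24, so by Lagrange every subgroup order divides 24. Divisors: 1, 2, 3, 4, 6, 8, 12, 24.
Subgroups by order — order 1: 1; order 2: 13; order 3: 1; order 4: 7; order 6: 5; order 8: 3; order 12: 3; order 24: 1.
Total: 1 + 13 + 1 + 7 + 5 + 3 + 3 + 1 = 34.

34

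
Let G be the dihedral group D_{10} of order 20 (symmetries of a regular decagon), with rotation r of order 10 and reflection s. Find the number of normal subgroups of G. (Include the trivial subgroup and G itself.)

7

G has 22 subgroups. Checking conjugation-invariance by order — order 1: 1/1 normal; order 2: 1/11 normal; order 4: 0/5 normal; order 5: 1/1 normal; order 10: 3/3 normal; order 20: 1/1 normal.
Total normal subgroups: 7.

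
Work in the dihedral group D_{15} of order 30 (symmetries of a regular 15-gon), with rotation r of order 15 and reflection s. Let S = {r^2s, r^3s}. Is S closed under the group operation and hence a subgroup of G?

No

The identity e ∉ S, so S is not a subgroup.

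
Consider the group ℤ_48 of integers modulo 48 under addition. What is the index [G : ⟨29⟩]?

1

|⟨29⟩| = 48 and |G| = 48.
By Lagrange, [G : H] = |G|/|H| = 48/48 = 1.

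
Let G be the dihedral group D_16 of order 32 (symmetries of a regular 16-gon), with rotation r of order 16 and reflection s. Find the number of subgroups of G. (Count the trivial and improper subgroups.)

|G| = 32, so by Lagrange every subgroup order divides 32. Divisors: 1, 2, 4, 8, 16, 32.
Subgroups by order — order 1: 1; order 2: 17; order 4: 9; order 8: 5; order 16: 3; order 32: 1.
Total: 1 + 17 + 9 + 5 + 3 + 1 = 36.

36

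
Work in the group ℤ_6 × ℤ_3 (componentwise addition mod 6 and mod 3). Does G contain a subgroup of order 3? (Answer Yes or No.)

Yes

3 | 18. A subgroup of order 3 is {(0,0), (0,1), (0,2)}.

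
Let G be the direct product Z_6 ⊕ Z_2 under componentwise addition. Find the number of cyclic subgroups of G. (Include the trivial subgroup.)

8

Each element a generates a cyclic subgroup ⟨a⟩; distinct elements may generate the same one (a cyclic group of order d has φ(d) generators).
Cyclic subgroups by order — order 1: 1; order 2: 3; order 3: 1; order 6: 3.
Total: 8.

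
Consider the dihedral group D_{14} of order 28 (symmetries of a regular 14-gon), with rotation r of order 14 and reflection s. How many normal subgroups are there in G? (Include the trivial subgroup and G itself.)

7

G has 28 subgroups. Checking conjugation-invariance by order — order 1: 1/1 normal; order 2: 1/15 normal; order 4: 0/7 normal; order 7: 1/1 normal; order 14: 3/3 normal; order 28: 1/1 normal.
Total normal subgroups: 7.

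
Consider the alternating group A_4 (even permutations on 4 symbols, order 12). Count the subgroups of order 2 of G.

|G| = 12 and 2 | 12, so subgroups of order 2 are possible by Lagrange.
The subgroups of order 2 are: {e, (1 2)(3 4)}; {e, (1 3)(2 4)}; {e, (1 4)(2 3)}.
So G has 3 subgroups of order 2.

3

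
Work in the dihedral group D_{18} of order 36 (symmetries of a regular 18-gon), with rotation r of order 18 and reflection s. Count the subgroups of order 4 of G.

|G| = 36 and 4 | 36, so subgroups of order 4 are possible by Lagrange.
The subgroups of order 4 are: {e, r^9, rs, r^10s}; {e, r^9, r^2s, r^11s}; {e, r^9, r^3s, r^12s}; {e, r^9, r^4s, r^13s}; … (9 in all).
So G has 9 subgroups of order 4.

9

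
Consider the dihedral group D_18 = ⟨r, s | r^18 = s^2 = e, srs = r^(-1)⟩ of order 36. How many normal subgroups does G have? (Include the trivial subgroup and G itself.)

9

G has 45 subgroups. Checking conjugation-invariance by order — order 1: 1/1 normal; order 2: 1/19 normal; order 3: 1/1 normal; order 4: 0/9 normal; order 6: 1/7 normal; order 9: 1/1 normal; order 12: 0/3 normal; order 18: 3/3 normal; order 36: 1/1 normal.
Total normal subgroups: 9.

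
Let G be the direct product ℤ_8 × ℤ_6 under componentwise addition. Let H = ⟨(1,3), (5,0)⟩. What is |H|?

|⟨(1,3)⟩| = 8 and |⟨(5,0)⟩| = 8, so |H| is a multiple of lcm(8, 8) = 8 and divides |G| = 48.
Closing under the operation: H = {(0,0), (0,3), (1,0), (1,3), (2,0), (2,3), (3,0), (3,3), (4,0), (4,3), (5,0), (5,3), (6,0), (6,3), (7,0), (7,3)}, so |H| = 16.

16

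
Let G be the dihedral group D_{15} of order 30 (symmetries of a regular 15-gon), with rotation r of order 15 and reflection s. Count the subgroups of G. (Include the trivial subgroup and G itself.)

28

|G| = 30, so by Lagrange every subgroup order divides 30. Divisors: 1, 2, 3, 5, 6, 10, 15, 30.
Subgroups by order — order 1: 1; order 2: 15; order 3: 1; order 5: 1; order 6: 5; order 10: 3; order 15: 1; order 30: 1.
Total: 1 + 15 + 1 + 1 + 5 + 3 + 1 + 1 = 28.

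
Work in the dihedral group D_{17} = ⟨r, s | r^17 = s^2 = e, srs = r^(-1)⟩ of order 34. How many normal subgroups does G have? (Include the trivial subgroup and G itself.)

G has 20 subgroups. Checking conjugation-invariance by order — order 1: 1/1 normal; order 2: 0/17 normal; order 17: 1/1 normal; order 34: 1/1 normal.
Total normal subgroups: 3.

3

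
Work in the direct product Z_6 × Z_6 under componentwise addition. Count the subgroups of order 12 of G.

|G| = 36 and 12 | 36, so subgroups of order 12 are possible by Lagrange.
The subgroups of order 12 are: {(0,0), (0,1), (0,2), (0,3), (0,4), (0,5), (3,0), (3,1), (3,2), (3,3), (3,4), (3,5)}; {(0,0), (0,3), (1,0), (1,3), (2,0), (2,3), (3,0), (3,3), (4,0), (4,3), (5,0), (5,3)}; {(0,0), (0,3), (1,1), (1,4), (2,2), (2,5), (3,0), (3,3), (4,1), (4,4), (5,2), (5,5)}; {(0,0), (0,3), (1,2), (1,5), (2,1), (2,4), (3,0), (3,3), (4,2), (4,5), (5,1), (5,4)}.
So G has 4 subgroups of order 12.

4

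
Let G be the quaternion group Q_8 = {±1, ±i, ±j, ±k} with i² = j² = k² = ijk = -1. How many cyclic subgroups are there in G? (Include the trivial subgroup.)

Group the elements of G by the cyclic subgroup they generate; each cyclic subgroup of order d accounts for φ(d) elements.
Cyclic subgroups by order — order 1: 1; order 2: 1; order 4: 3.
Total: 5.

5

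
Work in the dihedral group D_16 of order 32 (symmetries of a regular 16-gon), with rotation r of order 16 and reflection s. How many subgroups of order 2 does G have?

|G| = 32 and 2 | 32, so subgroups of order 2 are possible by Lagrange.
The subgroups of order 2 are: {e, r^10s}; {e, r^11s}; {e, r^12s}; {e, r^13s}; … (17 in all).
So G has 17 subgroups of order 2.

17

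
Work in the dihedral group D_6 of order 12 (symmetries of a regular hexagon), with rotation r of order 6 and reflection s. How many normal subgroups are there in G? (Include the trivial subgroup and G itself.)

G has 16 subgroups. Checking conjugation-invariance by order — order 1: 1/1 normal; order 2: 1/7 normal; order 3: 1/1 normal; order 4: 0/3 normal; order 6: 3/3 normal; order 12: 1/1 normal.
Total normal subgroups: 7.

7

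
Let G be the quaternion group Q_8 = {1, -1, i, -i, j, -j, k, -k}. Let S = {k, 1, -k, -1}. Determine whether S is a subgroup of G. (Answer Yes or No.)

Yes

|S| = 4 divides |G| = 8, consistent with Lagrange.
S contains the identity, every element's inverse is in S, and S is closed under ·: it is a subgroup.
In fact S = ⟨-k⟩.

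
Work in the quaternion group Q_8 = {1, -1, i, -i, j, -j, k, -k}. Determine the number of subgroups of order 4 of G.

3

|G| = 8 and 4 | 8, so subgroups of order 4 are possible by Lagrange.
The subgroups of order 4 are: {1, -1, i, -i}; {1, -1, j, -j}; {1, -1, k, -k}.
So G has 3 subgroups of order 4.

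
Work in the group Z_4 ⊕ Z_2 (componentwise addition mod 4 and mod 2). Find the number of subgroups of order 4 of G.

3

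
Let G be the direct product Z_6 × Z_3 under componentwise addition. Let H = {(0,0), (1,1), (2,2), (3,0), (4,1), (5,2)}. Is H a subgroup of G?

Yes

|H| = 6 divides |G| = 18, consistent with Lagrange.
H contains the identity, every element's inverse is in H, and H is closed under +: it is a subgroup.
In fact H = ⟨(5,2)⟩.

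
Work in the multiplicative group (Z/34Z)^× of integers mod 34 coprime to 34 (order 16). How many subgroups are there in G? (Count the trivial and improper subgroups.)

5

|G| = 16, so by Lagrange every subgroup order divides 16. Divisors: 1, 2, 4, 8, 16.
Subgroups by order — order 1: 1; order 2: 1; order 4: 1; order 8: 1; order 16: 1.
Total: 1 + 1 + 1 + 1 + 1 = 5.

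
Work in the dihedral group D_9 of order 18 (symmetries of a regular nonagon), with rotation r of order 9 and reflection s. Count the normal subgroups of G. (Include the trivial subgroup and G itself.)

4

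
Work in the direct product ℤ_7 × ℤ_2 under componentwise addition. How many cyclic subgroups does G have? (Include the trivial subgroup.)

Group the elements of G by the cyclic subgroup they generate; each cyclic subgroup of order d accounts for φ(d) elements.
Cyclic subgroups by order — order 1: 1; order 2: 1; order 7: 1; order 14: 1.
Total: 4.

4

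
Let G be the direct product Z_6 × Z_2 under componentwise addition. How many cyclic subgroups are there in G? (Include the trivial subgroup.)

Each element a generates a cyclic subgroup ⟨a⟩; distinct elements may generate the same one (a cyclic group of order d has φ(d) generators).
Cyclic subgroups by order — order 1: 1; order 2: 3; order 3: 1; order 6: 3.
Total: 8.

8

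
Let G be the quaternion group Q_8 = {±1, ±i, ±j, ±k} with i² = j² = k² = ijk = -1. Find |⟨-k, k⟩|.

|⟨-k⟩| = 4 and |⟨k⟩| = 4, so |H| is a multiple of lcm(4, 4) = 4 and divides |G| = 8.
Closing under the operation: H = {1, -1, k, -k}, so |H| = 4.

4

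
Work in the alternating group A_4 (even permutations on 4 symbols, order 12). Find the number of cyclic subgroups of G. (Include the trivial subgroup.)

A cyclic subgroup of order d is generated by each of its φ(d) elements of order d, so the cyclic subgroups of order d number (#elements of order d)/φ(d).
Cyclic subgroups by order — order 1: 1; order 2: 3; order 3: 4.
Total: 8.

8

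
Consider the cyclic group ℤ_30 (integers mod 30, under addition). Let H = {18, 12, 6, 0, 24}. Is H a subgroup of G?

Yes

|H| = 5 divides |G| = 30, consistent with Lagrange.
H contains the identity, every element's inverse is in H, and H is closed under +: it is a subgroup.
In fact H = ⟨18⟩.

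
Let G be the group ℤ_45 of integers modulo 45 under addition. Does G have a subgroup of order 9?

9 | 45. A subgroup of order 9 is {0, 5, 10, 15, 20, 25, 30, 35, 40}.

Yes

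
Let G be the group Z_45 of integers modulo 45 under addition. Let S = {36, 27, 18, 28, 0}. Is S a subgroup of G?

No

36 ∈ S but its inverse 9 ∉ S, so S is not a subgroup.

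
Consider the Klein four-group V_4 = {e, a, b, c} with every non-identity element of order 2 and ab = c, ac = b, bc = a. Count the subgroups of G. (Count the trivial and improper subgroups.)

|G| = 4, so by Lagrange every subgroup order divides 4. Divisors: 1, 2, 4.
Subgroups by order — order 1: 1; order 2: 3; order 4: 1.
Total: 1 + 3 + 1 = 5.

5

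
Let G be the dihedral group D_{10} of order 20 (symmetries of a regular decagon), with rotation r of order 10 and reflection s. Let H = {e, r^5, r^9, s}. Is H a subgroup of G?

No

r^9 ∈ H but its inverse r ∉ H, so H is not a subgroup.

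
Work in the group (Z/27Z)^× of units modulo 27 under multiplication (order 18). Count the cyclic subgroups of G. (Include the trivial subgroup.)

Each element a generates a cyclic subgroup ⟨a⟩; distinct elements may generate the same one (a cyclic group of order d has φ(d) generators).
Cyclic subgroups by order — order 1: 1; order 2: 1; order 3: 1; order 6: 1; order 9: 1; order 18: 1.
Total: 6.

6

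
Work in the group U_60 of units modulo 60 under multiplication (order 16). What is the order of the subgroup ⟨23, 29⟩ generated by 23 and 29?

|⟨23⟩| = 4 and |⟨29⟩| = 2, so |H| is a multiple of lcm(4, 2) = 4 and divides |G| = 16.
Closing under the operation: H = {1, 7, 23, 29, 41, 43, 47, 49}, so |H| = 8.

8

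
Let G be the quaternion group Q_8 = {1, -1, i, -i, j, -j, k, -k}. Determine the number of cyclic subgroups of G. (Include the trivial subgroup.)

Each element a generates a cyclic subgroup ⟨a⟩; distinct elements may generate the same one (a cyclic group of order d has φ(d) generators).
Cyclic subgroups by order — order 1: 1; order 2: 1; order 4: 3.
Total: 5.

5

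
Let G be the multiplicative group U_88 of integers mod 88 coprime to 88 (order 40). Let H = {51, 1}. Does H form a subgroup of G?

No

51 ∈ H but its inverse 19 ∉ H, so H is not a subgroup.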